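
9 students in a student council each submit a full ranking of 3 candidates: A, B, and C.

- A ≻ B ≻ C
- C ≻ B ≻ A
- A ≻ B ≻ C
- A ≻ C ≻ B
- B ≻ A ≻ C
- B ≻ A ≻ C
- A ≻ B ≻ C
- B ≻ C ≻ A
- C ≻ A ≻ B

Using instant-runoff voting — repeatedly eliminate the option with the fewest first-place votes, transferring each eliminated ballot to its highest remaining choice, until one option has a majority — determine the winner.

Round 1: A 4, B 3, C 2. C has the fewest and is eliminated.
Round 2: A 5, B 4. A has a majority.

A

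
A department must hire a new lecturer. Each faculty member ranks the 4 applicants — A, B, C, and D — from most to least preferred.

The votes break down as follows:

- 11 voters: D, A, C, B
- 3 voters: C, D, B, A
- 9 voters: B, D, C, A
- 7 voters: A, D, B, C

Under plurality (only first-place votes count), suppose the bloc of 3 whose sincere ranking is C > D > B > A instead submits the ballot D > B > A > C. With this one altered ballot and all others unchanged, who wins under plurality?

First-place totals with the altered ballot: A 7, B 9, C 0, D 14.
The winner is unchanged: still D.

D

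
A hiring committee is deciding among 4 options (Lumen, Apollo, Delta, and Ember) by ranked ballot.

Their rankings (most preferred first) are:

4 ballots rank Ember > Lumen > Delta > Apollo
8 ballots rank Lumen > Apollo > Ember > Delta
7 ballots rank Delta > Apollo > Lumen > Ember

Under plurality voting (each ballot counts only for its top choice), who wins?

Lumen

First-place vote totals:
  Lumen: 8
  Apollo: 0
  Delta: 7
  Ember: 4
Lumen has the most first-place votes.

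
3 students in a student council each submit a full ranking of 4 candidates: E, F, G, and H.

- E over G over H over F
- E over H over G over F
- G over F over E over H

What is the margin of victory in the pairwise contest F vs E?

Ballots ranking F above E: 1.
Ballots ranking E above F: 2.
E wins 2–1, a margin of 1.

1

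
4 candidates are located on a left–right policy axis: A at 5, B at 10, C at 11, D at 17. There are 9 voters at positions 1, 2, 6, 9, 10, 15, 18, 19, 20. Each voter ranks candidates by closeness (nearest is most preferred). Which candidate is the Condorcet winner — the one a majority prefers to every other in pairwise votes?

With single-peaked preferences on a line, the Condorcet winner is the candidate closest to the median voter.
The median voter (position 10) is closest to B at 10.
Check: B vs D — voters closer to B: 5 of 9.

B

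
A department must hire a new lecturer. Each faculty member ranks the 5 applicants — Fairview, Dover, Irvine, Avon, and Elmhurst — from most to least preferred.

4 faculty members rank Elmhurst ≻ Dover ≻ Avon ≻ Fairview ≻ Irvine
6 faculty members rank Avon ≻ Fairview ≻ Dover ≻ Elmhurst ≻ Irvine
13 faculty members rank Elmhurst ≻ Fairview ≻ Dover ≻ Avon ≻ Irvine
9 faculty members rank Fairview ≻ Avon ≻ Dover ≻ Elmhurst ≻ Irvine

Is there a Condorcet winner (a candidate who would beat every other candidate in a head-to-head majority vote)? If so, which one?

Elmhurst

Head-to-head results (32 voters total):
Fairview vs Dover: Fairview wins 28–4.
Fairview vs Irvine: Fairview wins 32–0.
Fairview vs Avon: Fairview wins 22–10.
Fairview vs Elmhurst: Elmhurst wins 17–15.
Dover vs Irvine: Dover wins 32–0.
Dover vs Avon: Dover wins 17–15.
Dover vs Elmhurst: Elmhurst wins 17–15.
Irvine vs Avon: Avon wins 32–0.
Irvine vs Elmhurst: Elmhurst wins 32–0.
Avon vs Elmhurst: Elmhurst wins 17–15.
Elmhurst beats each rival — Fairview (17–15), Dover (17–15), Irvine (32–0), Avon (17–15) — so Elmhurst is the Condorcet winner.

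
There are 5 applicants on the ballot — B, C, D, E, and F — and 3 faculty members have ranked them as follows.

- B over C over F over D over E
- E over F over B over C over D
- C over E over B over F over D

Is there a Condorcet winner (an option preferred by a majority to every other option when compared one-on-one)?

Head-to-head results (3 voters total):
B vs C: B wins 2–1.
B vs D: B wins 3–0.
B vs E: E wins 2–1.
B vs F: B wins 2–1.
C vs D: C wins 3–0.
C vs E: C wins 2–1.
C vs F: C wins 2–1.
D vs E: E wins 2–1.
D vs F: F wins 3–0.
E vs F: E wins 2–1.
No candidate beats all others: B beats C beats E beats B, a majority cycle.

No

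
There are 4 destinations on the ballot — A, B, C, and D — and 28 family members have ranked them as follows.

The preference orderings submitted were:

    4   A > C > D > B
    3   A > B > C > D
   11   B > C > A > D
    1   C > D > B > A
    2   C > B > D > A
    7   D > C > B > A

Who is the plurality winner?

First-place vote totals:
  A: 7
  B: 11
  C: 3
  D: 7
B has the most first-place votes.

B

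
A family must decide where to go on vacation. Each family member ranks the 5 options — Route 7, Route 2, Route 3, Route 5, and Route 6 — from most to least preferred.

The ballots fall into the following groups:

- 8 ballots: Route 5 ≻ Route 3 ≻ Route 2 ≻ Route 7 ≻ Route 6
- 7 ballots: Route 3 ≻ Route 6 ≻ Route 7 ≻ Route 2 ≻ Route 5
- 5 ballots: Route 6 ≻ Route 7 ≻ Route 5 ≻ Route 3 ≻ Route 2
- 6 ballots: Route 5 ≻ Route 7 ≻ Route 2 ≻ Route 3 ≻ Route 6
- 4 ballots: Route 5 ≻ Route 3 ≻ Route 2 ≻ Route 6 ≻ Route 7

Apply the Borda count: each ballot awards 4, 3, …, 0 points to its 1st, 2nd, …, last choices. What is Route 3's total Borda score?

Borda scores:
  Route 7: 8·1 + 7·2 + 5·3 + 6·3 + 4·0 = 55
  Route 2: 8·2 + 7·1 + 5·0 + 6·2 + 4·2 = 43
  Route 3: 8·3 + 7·4 + 5·1 + 6·1 + 4·3 = 75
  Route 5: 8·4 + 7·0 + 5·2 + 6·4 + 4·4 = 82
  Route 6: 8·0 + 7·3 + 5·4 + 6·0 + 4·1 = 45

75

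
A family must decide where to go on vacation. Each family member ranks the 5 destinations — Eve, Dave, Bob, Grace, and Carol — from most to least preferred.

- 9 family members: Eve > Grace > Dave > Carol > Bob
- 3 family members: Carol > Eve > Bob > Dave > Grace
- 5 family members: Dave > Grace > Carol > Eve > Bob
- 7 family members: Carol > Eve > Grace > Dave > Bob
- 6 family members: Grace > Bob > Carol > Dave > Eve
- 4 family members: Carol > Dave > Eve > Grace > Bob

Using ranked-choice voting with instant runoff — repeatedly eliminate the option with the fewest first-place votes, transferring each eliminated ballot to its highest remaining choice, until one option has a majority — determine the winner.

Round 1: Carol 14, Eve 9, Grace 6, Dave 5, Bob 0. Bob has the fewest and is eliminated.
Round 2: Carol 14, Eve 9, Grace 6, Dave 5. Dave has the fewest and is eliminated.
Round 3: Carol 14, Grace 11, Eve 9. Eve has the fewest and is eliminated.
Round 4: Grace 20, Carol 14. Grace has a majority.

Grace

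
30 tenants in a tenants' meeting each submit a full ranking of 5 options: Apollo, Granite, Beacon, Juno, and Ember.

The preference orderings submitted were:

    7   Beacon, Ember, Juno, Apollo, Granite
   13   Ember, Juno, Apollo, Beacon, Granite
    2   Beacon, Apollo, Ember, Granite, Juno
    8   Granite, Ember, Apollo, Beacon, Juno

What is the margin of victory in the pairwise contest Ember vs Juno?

30

Ballots ranking Ember above Juno: 7+13+2+8 = 30.
Ballots ranking Juno above Ember: 0.
Ember wins 30–0, a margin of 30.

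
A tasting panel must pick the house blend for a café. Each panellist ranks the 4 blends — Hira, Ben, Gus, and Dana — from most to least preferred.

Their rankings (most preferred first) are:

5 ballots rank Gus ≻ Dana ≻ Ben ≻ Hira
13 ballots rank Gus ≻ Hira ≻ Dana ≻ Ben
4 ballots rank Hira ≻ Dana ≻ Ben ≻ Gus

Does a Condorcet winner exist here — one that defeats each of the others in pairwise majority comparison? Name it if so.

Gus

Head-to-head results (22 voters total):
Hira vs Ben: Hira wins 17–5.
Hira vs Gus: Gus wins 18–4.
Hira vs Dana: Hira wins 17–5.
Ben vs Gus: Gus wins 18–4.
Ben vs Dana: Dana wins 22–0.
Gus vs Dana: Gus wins 18–4.
Gus beats each rival — Hira (18–4), Ben (18–4), Dana (18–4) — so Gus is the Condorcet winner.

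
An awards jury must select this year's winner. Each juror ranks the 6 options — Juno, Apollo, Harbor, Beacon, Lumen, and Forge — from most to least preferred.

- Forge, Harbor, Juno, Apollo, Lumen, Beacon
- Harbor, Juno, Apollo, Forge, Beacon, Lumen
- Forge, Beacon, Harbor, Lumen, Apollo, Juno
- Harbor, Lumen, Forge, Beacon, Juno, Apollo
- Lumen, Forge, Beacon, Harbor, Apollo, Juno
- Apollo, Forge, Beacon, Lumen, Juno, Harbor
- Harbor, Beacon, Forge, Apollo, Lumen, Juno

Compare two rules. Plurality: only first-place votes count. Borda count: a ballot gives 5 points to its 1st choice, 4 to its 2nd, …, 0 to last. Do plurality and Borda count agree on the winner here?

No

Plurality first-place counts: Juno 0, Apollo 1, Harbor 3, Beacon 0, Lumen 1, Forge 2 → Harbor.
Borda totals: Juno 9, Apollo 14, Harbor 24, Beacon 17, Lumen 15, Forge 26 → Forge.
The two rules disagree: plurality picks Harbor, Borda picks Forge.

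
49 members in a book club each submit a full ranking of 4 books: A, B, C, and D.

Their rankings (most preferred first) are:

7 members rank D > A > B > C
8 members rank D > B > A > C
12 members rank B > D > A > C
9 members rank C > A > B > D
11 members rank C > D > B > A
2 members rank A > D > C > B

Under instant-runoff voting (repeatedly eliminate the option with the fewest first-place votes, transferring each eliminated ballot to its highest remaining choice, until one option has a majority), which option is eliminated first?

Round 1: C 20, D 15, B 12, A 2. A has the fewest and is eliminated.
Round 2: C 20, D 17, B 12. B has the fewest and is eliminated.
Round 3: D 29, C 20. D has a majority.

A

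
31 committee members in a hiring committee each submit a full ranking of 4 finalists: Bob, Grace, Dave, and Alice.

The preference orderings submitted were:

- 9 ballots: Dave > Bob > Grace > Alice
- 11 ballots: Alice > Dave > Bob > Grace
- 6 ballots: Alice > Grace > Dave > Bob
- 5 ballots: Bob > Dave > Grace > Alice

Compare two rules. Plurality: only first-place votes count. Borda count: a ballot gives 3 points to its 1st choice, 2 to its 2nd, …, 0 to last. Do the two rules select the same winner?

Plurality first-place counts: Bob 5, Grace 0, Dave 9, Alice 17 → Alice.
Borda totals: Bob 44, Grace 26, Dave 65, Alice 51 → Dave.
The two rules disagree: plurality picks Alice, Borda picks Dave.

No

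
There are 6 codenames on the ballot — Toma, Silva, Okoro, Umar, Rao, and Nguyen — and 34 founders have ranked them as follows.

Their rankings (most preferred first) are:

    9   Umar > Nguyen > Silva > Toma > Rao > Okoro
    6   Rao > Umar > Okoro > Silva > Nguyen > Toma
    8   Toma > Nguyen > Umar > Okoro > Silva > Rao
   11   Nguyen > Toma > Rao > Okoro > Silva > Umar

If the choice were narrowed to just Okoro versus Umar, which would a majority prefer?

Ballots ranking Okoro above Umar: 11.
Ballots ranking Umar above Okoro: 9+6+8 = 23.
Umar wins the head-to-head, 23–11.

Umar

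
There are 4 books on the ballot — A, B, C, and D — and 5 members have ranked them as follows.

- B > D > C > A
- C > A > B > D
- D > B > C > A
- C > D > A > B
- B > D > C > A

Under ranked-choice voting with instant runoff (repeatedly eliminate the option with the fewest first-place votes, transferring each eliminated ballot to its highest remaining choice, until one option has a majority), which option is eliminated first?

Round 1: B 2, C 2, D 1, A 0. A has the fewest and is eliminated.
Round 2: B 2, C 2, D 1. D has the fewest and is eliminated.
Round 3: B 3, C 2. B has a majority.

A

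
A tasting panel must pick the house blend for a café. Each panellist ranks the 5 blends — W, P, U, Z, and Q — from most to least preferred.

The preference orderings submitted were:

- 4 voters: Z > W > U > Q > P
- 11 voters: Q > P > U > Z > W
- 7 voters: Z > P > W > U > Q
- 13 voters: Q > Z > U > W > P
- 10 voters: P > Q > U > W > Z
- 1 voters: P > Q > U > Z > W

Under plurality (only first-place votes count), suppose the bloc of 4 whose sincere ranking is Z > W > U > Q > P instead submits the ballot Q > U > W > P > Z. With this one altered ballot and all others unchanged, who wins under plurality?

First-place totals with the altered ballot: W 0, P 11, U 0, Z 7, Q 28.
The winner is unchanged: still Q.

Q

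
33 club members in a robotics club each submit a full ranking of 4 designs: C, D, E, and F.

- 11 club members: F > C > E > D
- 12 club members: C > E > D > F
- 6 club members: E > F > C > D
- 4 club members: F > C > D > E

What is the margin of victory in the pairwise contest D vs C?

33

Ballots ranking D above C: 0.
Ballots ranking C above D: 11+12+6+4 = 33.
C wins 33–0, a margin of 33.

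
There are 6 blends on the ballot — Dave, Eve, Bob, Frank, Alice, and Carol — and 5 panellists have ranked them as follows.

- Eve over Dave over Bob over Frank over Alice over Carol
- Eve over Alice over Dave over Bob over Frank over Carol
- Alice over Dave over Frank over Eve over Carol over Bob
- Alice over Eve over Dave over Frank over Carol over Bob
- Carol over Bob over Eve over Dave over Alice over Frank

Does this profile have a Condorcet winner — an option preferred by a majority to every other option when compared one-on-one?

Yes

Head-to-head results (5 voters total):
Dave vs Eve: Eve wins 4–1.
Dave vs Bob: Dave wins 4–1.
Dave vs Frank: Dave wins 5–0.
Dave vs Alice: Alice wins 3–2.
Dave vs Carol: Dave wins 4–1.
Eve vs Bob: Eve wins 4–1.
Eve vs Frank: Eve wins 4–1.
Eve vs Alice: Eve wins 3–2.
Eve vs Carol: Eve wins 4–1.
Bob vs Frank: Bob wins 3–2.
Bob vs Alice: Alice wins 3–2.
Bob vs Carol: Carol wins 3–2.
Frank vs Alice: Alice wins 4–1.
Frank vs Carol: Frank wins 4–1.
Alice vs Carol: Alice wins 4–1.
Eve beats each rival — Dave (4–1), Bob (4–1), Frank (4–1), Alice (3–2), Carol (4–1) — so Eve is the Condorcet winner.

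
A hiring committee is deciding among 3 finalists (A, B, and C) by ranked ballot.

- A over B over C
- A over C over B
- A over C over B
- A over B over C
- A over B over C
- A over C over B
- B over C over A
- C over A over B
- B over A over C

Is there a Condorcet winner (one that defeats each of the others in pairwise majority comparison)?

Yes

Head-to-head results (9 voters total):
A vs B: A wins 7–2.
A vs C: A wins 7–2.
B vs C: B wins 5–4.
A beats each rival — B (7–2), C (7–2) — so A is the Condorcet winner.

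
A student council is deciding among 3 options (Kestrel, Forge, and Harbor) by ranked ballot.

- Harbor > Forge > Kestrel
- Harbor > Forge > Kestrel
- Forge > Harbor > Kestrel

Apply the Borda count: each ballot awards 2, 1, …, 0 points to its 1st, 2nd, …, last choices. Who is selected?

Harbor

Borda scores:
  Kestrel: 0 + 0 + 0 = 0
  Forge: 1 + 1 + 2 = 4
  Harbor: 2 + 2 + 1 = 5
Harbor has the highest total.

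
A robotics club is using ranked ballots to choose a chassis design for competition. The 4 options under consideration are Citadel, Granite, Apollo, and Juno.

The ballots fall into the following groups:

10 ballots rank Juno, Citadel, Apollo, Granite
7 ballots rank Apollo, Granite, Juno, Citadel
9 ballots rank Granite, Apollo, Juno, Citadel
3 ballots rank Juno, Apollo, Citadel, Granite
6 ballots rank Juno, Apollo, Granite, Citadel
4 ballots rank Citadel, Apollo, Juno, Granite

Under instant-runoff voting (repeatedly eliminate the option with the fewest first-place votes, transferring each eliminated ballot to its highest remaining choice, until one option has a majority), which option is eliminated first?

Citadel

Round 1: Juno 19, Granite 9, Apollo 7, Citadel 4. Citadel has the fewest and is eliminated.
Round 2: Juno 19, Apollo 11, Granite 9. Granite has the fewest and is eliminated.
Round 3: Apollo 20, Juno 19. Apollo has a majority.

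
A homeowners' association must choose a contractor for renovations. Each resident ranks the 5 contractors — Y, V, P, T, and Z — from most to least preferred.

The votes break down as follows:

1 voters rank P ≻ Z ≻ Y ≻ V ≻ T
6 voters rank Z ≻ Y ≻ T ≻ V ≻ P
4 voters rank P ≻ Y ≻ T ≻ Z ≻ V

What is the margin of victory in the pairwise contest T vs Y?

Ballots ranking T above Y: 0.
Ballots ranking Y above T: 1+6+4 = 11.
Y wins 11–0, a margin of 11.

11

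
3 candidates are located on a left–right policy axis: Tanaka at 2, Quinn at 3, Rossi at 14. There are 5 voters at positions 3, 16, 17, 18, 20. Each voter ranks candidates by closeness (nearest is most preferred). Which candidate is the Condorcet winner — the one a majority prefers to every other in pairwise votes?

With single-peaked preferences on a line, the Condorcet winner is the candidate closest to the median voter.
The median voter (position 17) is closest to Rossi at 14.
Check: Rossi vs Tanaka — voters closer to Rossi: 4 of 5.

Rossi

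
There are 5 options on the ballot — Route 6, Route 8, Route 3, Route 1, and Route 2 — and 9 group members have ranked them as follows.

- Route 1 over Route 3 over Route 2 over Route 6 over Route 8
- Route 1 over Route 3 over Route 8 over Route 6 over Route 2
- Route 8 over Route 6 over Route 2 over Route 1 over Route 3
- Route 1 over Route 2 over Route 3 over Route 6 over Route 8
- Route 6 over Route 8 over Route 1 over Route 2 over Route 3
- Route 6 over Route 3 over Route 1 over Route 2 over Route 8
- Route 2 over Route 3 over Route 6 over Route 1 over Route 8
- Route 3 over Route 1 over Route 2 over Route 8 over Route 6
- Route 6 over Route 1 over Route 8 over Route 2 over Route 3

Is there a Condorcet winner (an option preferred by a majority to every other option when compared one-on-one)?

No

Head-to-head results (9 voters total):
Route 6 vs Route 8: Route 6 wins 6–3.
Route 6 vs Route 3: Route 3 wins 5–4.
Route 6 vs Route 1: Route 6 wins 5–4.
Route 6 vs Route 2: Route 6 wins 5–4.
Route 8 vs Route 3: Route 3 wins 6–3.
Route 8 vs Route 1: Route 1 wins 7–2.
Route 8 vs Route 2: Route 2 wins 5–4.
Route 3 vs Route 1: Route 1 wins 6–3.
Route 3 vs Route 2: Route 2 wins 5–4.
Route 1 vs Route 2: Route 1 wins 7–2.
No candidate beats all others: Route 6 beats Route 1 beats Route 3 beats Route 6, a majority cycle.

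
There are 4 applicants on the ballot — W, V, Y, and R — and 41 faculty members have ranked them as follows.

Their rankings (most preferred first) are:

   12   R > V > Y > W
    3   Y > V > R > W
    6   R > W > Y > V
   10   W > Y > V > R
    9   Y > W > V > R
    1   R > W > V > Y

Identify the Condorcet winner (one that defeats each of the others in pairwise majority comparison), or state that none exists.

Head-to-head results (41 voters total):
W vs V: W wins 26–15.
W vs Y: Y wins 24–17.
W vs R: R wins 22–19.
V vs Y: Y wins 28–13.
V vs R: V wins 22–19.
Y vs R: Y wins 22–19.
Y beats each rival — W (24–17), V (28–13), R (22–19) — so Y is the Condorcet winner.

Y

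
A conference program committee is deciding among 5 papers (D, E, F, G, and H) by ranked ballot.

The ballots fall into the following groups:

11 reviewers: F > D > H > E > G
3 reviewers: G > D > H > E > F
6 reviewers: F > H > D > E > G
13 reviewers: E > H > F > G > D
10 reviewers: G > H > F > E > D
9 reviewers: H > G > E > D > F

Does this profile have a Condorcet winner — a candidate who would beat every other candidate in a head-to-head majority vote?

Head-to-head results (52 voters total):
D vs E: E wins 32–20.
D vs F: F wins 40–12.
D vs G: G wins 35–17.
D vs H: H wins 38–14.
E vs F: F wins 27–25.
E vs G: E wins 30–22.
E vs H: H wins 39–13.
F vs G: F wins 30–22.
F vs H: H wins 35–17.
G vs H: H wins 39–13.
H beats each rival — D (38–14), E (39–13), F (35–17), G (39–13) — so H is the Condorcet winner.

Yes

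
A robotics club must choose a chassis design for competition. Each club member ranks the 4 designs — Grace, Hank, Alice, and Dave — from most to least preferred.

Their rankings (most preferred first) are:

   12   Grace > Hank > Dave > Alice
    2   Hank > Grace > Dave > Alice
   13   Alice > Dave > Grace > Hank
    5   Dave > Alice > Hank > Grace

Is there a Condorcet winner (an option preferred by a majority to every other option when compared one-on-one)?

Head-to-head results (32 voters total):
Grace vs Hank: Grace wins 25–7.
Grace vs Alice: Alice wins 18–14.
Grace vs Dave: Dave wins 18–14.
Hank vs Alice: Alice wins 18–14.
Hank vs Dave: Dave wins 18–14.
Alice vs Dave: Dave wins 19–13.
Dave beats each rival — Grace (18–14), Hank (18–14), Alice (19–13) — so Dave is the Condorcet winner.

Yes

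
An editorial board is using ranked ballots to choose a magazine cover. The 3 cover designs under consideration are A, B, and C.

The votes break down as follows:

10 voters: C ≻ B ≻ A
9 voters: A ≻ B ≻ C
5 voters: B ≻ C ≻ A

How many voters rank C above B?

10

Ballots ranking C above B: 10.
Ballots ranking B above C: 9+5 = 14.
So 10 of 24 voters prefer C to B.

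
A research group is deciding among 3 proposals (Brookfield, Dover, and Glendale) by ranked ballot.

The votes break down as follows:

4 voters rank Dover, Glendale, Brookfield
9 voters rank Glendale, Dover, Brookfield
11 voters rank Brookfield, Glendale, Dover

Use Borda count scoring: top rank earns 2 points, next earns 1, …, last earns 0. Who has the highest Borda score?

Borda scores:
  Brookfield: 4·0 + 9·0 + 11·2 = 22
  Dover: 4·2 + 9·1 + 11·0 = 17
  Glendale: 4·1 + 9·2 + 11·1 = 33
Glendale has the highest total.

Glendale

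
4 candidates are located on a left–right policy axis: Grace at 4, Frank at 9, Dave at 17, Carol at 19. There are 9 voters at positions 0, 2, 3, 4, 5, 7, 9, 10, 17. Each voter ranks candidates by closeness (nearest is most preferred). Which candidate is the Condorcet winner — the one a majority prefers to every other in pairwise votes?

Grace

With single-peaked preferences on a line, the Condorcet winner is the candidate closest to the median voter.
The median voter (position 5) is closest to Grace at 4.
Check: Grace vs Carol — voters closer to Grace: 8 of 9.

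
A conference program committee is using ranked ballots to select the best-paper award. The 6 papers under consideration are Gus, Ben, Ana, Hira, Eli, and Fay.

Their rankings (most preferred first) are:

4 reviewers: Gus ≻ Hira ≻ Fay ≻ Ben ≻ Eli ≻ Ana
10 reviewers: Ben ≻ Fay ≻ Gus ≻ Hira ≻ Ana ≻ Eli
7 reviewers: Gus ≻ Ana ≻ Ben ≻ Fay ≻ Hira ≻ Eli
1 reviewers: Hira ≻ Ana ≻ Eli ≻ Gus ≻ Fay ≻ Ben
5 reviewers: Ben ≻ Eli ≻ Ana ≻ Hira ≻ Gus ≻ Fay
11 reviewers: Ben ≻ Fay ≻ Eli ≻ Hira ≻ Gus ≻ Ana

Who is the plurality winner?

First-place vote totals:
  Gus: 11
  Ben: 26
  Ana: 0
  Hira: 1
  Eli: 0
  Fay: 0
Ben has the most first-place votes.

Ben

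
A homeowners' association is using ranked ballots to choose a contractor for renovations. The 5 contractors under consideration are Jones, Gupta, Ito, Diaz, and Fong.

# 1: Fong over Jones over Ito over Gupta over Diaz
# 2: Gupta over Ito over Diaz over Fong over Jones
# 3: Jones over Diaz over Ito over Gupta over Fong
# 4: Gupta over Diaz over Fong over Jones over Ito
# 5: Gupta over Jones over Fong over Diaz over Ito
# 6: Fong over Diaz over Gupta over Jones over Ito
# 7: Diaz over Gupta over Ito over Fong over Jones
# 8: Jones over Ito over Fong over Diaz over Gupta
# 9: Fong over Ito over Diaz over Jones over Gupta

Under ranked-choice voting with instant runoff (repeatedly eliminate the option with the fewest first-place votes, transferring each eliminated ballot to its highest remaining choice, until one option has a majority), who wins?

Round 1: Gupta 3, Fong 3, Jones 2, Diaz 1, Ito 0. Ito has the fewest and is eliminated.
Round 2: Gupta 3, Fong 3, Jones 2, Diaz 1. Diaz has the fewest and is eliminated.
Round 3: Gupta 4, Fong 3, Jones 2. Jones has the fewest and is eliminated.
Round 4: Gupta 5, Fong 4. Gupta has a majority.

Gupta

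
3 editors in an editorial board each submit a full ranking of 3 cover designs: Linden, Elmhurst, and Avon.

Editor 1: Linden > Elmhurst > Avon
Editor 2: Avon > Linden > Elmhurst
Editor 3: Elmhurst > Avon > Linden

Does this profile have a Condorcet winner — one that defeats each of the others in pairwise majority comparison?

No

Head-to-head results (3 voters total):
Linden vs Elmhurst: Linden wins 2–1.
Linden vs Avon: Avon wins 2–1.
Elmhurst vs Avon: Elmhurst wins 2–1.
No candidate beats all others: Linden beats Elmhurst beats Avon beats Linden, a majority cycle.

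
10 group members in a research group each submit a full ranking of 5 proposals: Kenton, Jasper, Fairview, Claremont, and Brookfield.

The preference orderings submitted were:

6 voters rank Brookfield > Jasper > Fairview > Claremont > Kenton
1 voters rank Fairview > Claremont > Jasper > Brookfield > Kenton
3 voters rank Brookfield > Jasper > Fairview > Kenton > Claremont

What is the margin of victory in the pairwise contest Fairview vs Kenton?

Ballots ranking Fairview above Kenton: 6+1+3 = 10.
Ballots ranking Kenton above Fairview: 0.
Fairview wins 10–0, a margin of 10.

10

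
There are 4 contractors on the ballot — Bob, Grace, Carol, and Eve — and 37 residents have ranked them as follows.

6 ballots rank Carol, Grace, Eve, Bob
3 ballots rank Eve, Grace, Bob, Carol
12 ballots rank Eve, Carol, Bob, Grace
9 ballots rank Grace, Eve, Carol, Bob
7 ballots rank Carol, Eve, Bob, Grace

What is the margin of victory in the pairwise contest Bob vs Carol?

Ballots ranking Bob above Carol: 3.
Ballots ranking Carol above Bob: 6+12+9+7 = 34.
Carol wins 34–3, a margin of 31.

31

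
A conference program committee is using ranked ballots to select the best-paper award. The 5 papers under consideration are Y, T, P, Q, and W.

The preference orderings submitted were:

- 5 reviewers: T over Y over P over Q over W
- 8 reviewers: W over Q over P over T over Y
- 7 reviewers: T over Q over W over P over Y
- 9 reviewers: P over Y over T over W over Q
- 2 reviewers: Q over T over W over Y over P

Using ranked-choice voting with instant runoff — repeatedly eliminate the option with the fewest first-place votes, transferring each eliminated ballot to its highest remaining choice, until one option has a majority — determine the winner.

P

Round 1: T 12, P 9, W 8, Q 2, Y 0. Y has the fewest and is eliminated.
Round 2: T 12, P 9, W 8, Q 2. Q has the fewest and is eliminated.
Round 3: T 14, P 9, W 8. W has the fewest and is eliminated.
Round 4: P 17, T 14. P has a majority.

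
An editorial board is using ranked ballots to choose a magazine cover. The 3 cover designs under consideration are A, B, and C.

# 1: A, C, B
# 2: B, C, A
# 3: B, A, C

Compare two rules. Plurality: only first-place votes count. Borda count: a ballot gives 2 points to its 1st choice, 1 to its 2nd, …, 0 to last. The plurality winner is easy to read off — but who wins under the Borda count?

B

Plurality first-place counts: A 1, B 2, C 0 → B.
Borda totals: A 3, B 4, C 2 → B.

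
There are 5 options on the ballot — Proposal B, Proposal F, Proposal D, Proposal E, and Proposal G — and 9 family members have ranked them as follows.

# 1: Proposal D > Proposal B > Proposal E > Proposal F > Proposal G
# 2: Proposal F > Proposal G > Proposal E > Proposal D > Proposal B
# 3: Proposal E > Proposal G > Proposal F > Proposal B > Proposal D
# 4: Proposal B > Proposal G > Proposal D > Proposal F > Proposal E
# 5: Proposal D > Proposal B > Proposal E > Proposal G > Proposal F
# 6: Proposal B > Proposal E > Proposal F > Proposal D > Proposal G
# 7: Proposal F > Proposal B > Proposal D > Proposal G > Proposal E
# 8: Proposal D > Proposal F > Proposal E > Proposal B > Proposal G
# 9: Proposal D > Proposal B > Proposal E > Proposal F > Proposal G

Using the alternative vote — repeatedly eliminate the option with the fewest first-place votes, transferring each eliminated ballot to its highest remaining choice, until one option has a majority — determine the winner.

Proposal D

Round 1: Proposal D 4, Proposal B 2, Proposal F 2, Proposal E 1, Proposal G 0. Proposal G has the fewest and is eliminated.
Round 2: Proposal D 4, Proposal B 2, Proposal F 2, Proposal E 1. Proposal E has the fewest and is eliminated.
Round 3: Proposal D 4, Proposal F 3, Proposal B 2. Proposal B has the fewest and is eliminated.
Round 4: Proposal D 5, Proposal F 4. Proposal D has a majority.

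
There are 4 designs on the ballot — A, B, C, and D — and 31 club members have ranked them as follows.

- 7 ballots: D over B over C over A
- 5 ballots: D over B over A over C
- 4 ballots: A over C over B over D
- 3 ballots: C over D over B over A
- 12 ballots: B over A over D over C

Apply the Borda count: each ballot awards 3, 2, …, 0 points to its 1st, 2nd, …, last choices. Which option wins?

B

Borda scores:
  A: 7·0 + 5·1 + 4·3 + 3·0 + 12·2 = 41
  B: 7·2 + 5·2 + 4·1 + 3·1 + 12·3 = 67
  C: 7·1 + 5·0 + 4·2 + 3·3 + 12·0 = 24
  D: 7·3 + 5·3 + 4·0 + 3·2 + 12·1 = 54
B has the highest total.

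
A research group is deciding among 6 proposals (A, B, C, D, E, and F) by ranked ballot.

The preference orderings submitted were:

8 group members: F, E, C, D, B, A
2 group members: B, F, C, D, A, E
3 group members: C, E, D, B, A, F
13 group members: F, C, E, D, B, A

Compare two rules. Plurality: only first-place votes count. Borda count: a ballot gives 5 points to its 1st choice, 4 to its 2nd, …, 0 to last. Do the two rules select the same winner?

Yes

Plurality first-place counts: A 0, B 2, C 3, D 0, E 0, F 21 → F.
Borda totals: A 5, B 37, C 97, D 55, E 83, F 113 → F.
The two rules agree on F.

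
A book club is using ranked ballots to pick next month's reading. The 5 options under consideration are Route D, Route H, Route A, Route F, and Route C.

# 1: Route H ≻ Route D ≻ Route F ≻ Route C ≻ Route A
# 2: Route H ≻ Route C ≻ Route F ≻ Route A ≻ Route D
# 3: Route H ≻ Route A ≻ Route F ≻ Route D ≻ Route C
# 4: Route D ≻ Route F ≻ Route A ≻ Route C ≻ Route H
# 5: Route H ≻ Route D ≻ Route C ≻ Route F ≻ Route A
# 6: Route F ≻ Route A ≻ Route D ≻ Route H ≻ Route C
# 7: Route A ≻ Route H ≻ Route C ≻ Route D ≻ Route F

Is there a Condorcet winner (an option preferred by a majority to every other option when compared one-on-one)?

Yes

Head-to-head results (7 voters total):
Route D vs Route H: Route H wins 5–2.
Route D vs Route A: Route A wins 4–3.
Route D vs Route F: Route D wins 4–3.
Route D vs Route C: Route D wins 5–2.
Route H vs Route A: Route H wins 4–3.
Route H vs Route F: Route H wins 5–2.
Route H vs Route C: Route H wins 6–1.
Route A vs Route F: Route F wins 5–2.
Route A vs Route C: Route A wins 4–3.
Route F vs Route C: Route F wins 4–3.
Route H beats each rival — Route D (5–2), Route A (4–3), Route F (5–2), Route C (6–1) — so Route H is the Condorcet winner.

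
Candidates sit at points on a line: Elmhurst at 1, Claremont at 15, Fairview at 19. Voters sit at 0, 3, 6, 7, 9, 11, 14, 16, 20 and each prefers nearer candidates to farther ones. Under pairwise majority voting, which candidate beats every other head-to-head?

With single-peaked preferences on a line, the Condorcet winner is the candidate closest to the median voter.
The median voter (position 9) is closest to Claremont at 15.
Check: Claremont vs Elmhurst — voters closer to Claremont: 5 of 9.

Claremont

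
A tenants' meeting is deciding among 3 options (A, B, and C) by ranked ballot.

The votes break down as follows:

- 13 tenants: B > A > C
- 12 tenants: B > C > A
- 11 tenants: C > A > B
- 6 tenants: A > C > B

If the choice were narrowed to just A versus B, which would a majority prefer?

B

Ballots ranking A above B: 11+6 = 17.
Ballots ranking B above A: 13+12 = 25.
B wins the head-to-head, 25–17.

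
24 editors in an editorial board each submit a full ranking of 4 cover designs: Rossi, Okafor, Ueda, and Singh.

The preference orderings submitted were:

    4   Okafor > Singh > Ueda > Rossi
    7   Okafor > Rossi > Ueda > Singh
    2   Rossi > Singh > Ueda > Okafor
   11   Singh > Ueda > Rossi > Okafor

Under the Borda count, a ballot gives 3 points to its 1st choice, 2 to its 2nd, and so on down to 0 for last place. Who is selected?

Singh

Borda scores:
  Rossi: 4·0 + 7·2 + 2·3 + 11·1 = 31
  Okafor: 4·3 + 7·3 + 2·0 + 11·0 = 33
  Ueda: 4·1 + 7·1 + 2·1 + 11·2 = 35
  Singh: 4·2 + 7·0 + 2·2 + 11·3 = 45
Singh has the highest total.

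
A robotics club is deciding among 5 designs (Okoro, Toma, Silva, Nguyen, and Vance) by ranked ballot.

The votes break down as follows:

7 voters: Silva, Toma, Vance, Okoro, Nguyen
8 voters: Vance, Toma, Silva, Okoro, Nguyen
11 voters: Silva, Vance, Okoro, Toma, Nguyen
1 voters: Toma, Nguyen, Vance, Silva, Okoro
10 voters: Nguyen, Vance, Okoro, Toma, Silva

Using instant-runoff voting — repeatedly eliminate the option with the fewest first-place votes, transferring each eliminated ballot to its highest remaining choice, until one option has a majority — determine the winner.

Round 1: Silva 18, Nguyen 10, Vance 8, Toma 1, Okoro 0. Okoro has the fewest and is eliminated.
Round 2: Silva 18, Nguyen 10, Vance 8, Toma 1. Toma has the fewest and is eliminated.
Round 3: Silva 18, Nguyen 11, Vance 8. Vance has the fewest and is eliminated.
Round 4: Silva 26, Nguyen 11. Silva has a majority.

Silva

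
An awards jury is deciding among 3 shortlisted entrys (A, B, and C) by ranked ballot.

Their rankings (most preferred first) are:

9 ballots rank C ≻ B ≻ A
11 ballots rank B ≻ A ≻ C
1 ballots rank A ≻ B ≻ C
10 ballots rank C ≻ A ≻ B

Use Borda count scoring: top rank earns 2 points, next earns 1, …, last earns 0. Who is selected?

C

Borda scores:
  A: 9·0 + 11·1 + 2 + 10·1 = 23
  B: 9·1 + 11·2 + 1 + 10·0 = 32
  C: 9·2 + 11·0 + 0 + 10·2 = 38
C has the highest total.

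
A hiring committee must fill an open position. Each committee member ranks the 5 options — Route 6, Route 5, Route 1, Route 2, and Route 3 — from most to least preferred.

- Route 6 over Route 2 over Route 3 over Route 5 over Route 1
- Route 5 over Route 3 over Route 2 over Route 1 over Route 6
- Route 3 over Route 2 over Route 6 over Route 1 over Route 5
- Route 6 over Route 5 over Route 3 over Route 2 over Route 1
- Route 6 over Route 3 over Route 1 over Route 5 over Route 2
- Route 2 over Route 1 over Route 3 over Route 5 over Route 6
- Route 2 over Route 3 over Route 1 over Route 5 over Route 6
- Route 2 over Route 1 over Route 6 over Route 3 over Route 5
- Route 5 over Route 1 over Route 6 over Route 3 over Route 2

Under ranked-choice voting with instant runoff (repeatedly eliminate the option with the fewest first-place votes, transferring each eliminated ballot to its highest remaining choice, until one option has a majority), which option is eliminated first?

Route 1

Round 1: Route 6 3, Route 2 3, Route 5 2, Route 3 1, Route 1 0. Route 1 has the fewest and is eliminated.
Round 2: Route 6 3, Route 2 3, Route 5 2, Route 3 1. Route 3 has the fewest and is eliminated.
Round 3: Route 2 4, Route 6 3, Route 5 2. Route 5 has the fewest and is eliminated.
Round 4: Route 2 5, Route 6 4. Route 2 has a majority.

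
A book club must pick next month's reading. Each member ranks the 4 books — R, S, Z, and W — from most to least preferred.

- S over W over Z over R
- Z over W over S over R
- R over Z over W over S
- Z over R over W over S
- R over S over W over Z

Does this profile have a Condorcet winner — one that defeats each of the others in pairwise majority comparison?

Head-to-head results (5 voters total):
R vs S: R wins 3–2.
R vs Z: Z wins 3–2.
R vs W: R wins 3–2.
S vs Z: Z wins 3–2.
S vs W: W wins 3–2.
Z vs W: Z wins 3–2.
Z beats each rival — R (3–2), S (3–2), W (3–2) — so Z is the Condorcet winner.

Yes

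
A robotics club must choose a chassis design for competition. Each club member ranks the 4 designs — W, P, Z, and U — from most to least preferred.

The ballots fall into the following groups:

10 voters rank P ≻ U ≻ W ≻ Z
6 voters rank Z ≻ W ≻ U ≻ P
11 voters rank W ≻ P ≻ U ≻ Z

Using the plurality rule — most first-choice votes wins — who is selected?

W

First-place vote totals:
  W: 11
  P: 10
  Z: 6
  U: 0
W has the most first-place votes.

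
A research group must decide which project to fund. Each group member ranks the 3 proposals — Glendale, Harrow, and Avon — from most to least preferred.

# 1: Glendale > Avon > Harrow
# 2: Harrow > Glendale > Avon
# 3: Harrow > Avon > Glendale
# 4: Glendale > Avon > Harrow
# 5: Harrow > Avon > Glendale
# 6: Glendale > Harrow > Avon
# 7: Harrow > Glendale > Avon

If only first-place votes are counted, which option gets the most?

First-place vote totals:
  Glendale: 3
  Harrow: 4
  Avon: 0
Harrow has the most first-place votes.

Harrow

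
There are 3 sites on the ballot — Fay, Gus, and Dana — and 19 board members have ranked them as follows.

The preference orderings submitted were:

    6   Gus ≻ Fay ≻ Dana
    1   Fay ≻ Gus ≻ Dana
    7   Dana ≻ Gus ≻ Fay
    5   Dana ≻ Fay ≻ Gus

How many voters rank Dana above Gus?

12

Ballots ranking Dana above Gus: 7+5 = 12.
Ballots ranking Gus above Dana: 6+1 = 7.
So 12 of 19 voters prefer Dana to Gus.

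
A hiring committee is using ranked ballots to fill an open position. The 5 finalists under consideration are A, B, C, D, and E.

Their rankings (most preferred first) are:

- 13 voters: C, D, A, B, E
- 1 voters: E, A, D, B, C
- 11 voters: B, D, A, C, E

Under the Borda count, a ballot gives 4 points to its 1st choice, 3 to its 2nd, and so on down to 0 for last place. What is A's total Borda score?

Borda scores:
  A: 13·2 + 3 + 11·2 = 51
  B: 13·1 + 1 + 11·4 = 58
  C: 13·4 + 0 + 11·1 = 63
  D: 13·3 + 2 + 11·3 = 74
  E: 13·0 + 4 + 11·0 = 4

51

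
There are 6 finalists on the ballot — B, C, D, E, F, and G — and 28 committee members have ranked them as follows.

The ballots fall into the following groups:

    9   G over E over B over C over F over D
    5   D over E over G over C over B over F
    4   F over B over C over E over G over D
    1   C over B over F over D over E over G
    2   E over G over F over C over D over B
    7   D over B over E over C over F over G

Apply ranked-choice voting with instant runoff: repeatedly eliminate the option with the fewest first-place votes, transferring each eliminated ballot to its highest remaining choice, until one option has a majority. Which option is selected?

Round 1: D 12, G 9, F 4, E 2, C 1, B 0. B has the fewest and is eliminated.
Round 2: D 12, G 9, F 4, E 2, C 1. C has the fewest and is eliminated.
Round 3: D 12, G 9, F 5, E 2. E has the fewest and is eliminated.
Round 4: D 12, G 11, F 5. F has the fewest and is eliminated.
Round 5: G 15, D 13. G has a majority.

G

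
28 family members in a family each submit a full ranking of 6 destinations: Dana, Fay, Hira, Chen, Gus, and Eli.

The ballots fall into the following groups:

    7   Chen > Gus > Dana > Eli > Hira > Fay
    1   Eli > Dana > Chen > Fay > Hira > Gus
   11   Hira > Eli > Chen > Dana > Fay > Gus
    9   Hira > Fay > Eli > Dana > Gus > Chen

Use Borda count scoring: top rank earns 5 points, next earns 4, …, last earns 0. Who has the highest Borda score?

Hira

Borda scores:
  Dana: 7·3 + 4 + 11·2 + 9·2 = 65
  Fay: 7·0 + 2 + 11·1 + 9·4 = 49
  Hira: 7·1 + 1 + 11·5 + 9·5 = 108
  Chen: 7·5 + 3 + 11·3 + 9·0 = 71
  Gus: 7·4 + 0 + 11·0 + 9·1 = 37
  Eli: 7·2 + 5 + 11·4 + 9·3 = 90
Hira has the highest total.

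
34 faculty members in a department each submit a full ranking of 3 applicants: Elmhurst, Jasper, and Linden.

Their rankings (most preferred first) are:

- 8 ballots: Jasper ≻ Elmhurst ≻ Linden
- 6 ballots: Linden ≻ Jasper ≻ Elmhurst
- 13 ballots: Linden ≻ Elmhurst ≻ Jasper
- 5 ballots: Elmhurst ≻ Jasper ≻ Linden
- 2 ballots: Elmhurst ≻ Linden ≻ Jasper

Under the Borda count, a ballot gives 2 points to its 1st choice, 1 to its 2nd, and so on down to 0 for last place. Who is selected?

Linden

Borda scores:
  Elmhurst: 8·1 + 6·0 + 13·1 + 5·2 + 2·2 = 35
  Jasper: 8·2 + 6·1 + 13·0 + 5·1 + 2·0 = 27
  Linden: 8·0 + 6·2 + 13·2 + 5·0 + 2·1 = 40
Linden has the highest total.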